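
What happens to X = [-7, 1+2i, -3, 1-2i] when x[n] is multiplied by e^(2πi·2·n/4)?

Modulation property: DFT(ω_4^(-2n)·x[n]) = X[(k-2) mod 4], so circularly shift X by 2 positions.

X[k-2] = [-3, 1-2i, -7, 1+2i]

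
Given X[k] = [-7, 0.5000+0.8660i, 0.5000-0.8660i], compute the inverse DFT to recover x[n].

x[n] = (1/3) Σ(k=0 to 2) X[k] · e^(2πikn/3)

Computing each x[n]:
x[0] = -2
x[1] = -3
x[2] = -2

x = [-2, -3, -2]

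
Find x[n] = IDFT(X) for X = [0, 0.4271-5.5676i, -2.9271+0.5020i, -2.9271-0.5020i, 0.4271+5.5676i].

x[n] = (1/5) Σ(k=0 to 4) X[k] · e^(2πikn/5)

Computing each x[n]:
x[0] = -1
x[1] = 3
x[2] = 1
x[3] = -2
x[4] = -1

x = [-1, 3, 1, -2, -1]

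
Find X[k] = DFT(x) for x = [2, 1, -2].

X[k] = Σ(n=0 to 2) x[n] · ω_3^(nk)
where ω_3 = e^(-2πi/3)

Computing each X[k]:
X[0] = 1
X[1] = 2.5000-2.5981i
X[2] = 2.5000+2.5981i

X = [1, 2.5000-2.5981i, 2.5000+2.5981i]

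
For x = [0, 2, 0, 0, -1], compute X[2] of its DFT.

X[2] = Σ(n=0 to 4) x[n] · ω_5^(2n) where ω_5 = e^(-2πi/5)
= (0)·ω_5^0 + (2)·ω_5^2 + (0)·ω_5^4 + (0)·ω_5^6 + (-1)·ω_5^8

X[2] = -0.8090-1.7634i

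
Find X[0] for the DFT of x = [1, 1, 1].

X[0] = Σ(n=0 to 2) x[n] · ω_3^0 = Σ x[n]
= (1) + (1) + (1)

X[0] = 3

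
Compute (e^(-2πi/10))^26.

Since ω_10^10 = 1, powers reduce modulo 10.
26 mod 10 = 6
So ω_10^26 = ω_10^6 = e^(-2πi·6/10)

ω_10^26 = ω_10^6 = -0.8090+0.5878i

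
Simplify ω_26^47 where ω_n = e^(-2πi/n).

Since ω_26^26 = 1, powers reduce modulo 26.
47 mod 26 = 21
So ω_26^47 = ω_26^21 = e^(-2πi·21/26)

ω_26^47 = ω_26^21 = 0.3546+0.9350i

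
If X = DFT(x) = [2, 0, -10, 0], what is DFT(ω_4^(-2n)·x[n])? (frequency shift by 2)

Modulation property: DFT(ω_4^(-2n)·x[n]) = X[(k-2) mod 4], so circularly shift X by 2 positions.

X[k-2] = [-10, 0, 2, 0]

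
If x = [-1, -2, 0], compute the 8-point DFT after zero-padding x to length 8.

Original 3-point DFT: [-3, 1.7321i, -1.7321i]
Zero-padded 8-point DFT provides frequency interpolation.

DFT_8([x, 0, ...]) = [-3, -2.4142+1.4142i, -1+2i, 0.4142+1.4142i, 1, 0.4142-1.4142i, -1-2i, -2.4142-1.4142i]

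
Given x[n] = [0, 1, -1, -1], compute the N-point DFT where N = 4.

X[k] = Σ(n=0 to 3) x[n] · ω_4^(nk)
where ω_4 = e^(-2πi/4)

Computing each X[k]:
X[0] = -1
X[1] = 1-2i
X[2] = -1
X[3] = 1+2i

X = [-1, 1-2i, -1, 1+2i]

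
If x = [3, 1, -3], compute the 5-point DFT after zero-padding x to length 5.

Original 3-point DFT: [1, 4.0000-3.4641i, 4.0000+3.4641i]
Zero-padded 5-point DFT provides frequency interpolation.

DFT_5([x, 0, ...]) = [1, 5.7361+0.8123i, 1.2639-3.4410i, 1.2639+3.4410i, 5.7361-0.8123i]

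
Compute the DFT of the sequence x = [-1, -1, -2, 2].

X[k] = Σ(n=0 to 3) x[n] · ω_4^(nk)
where ω_4 = e^(-2πi/4)

Computing each X[k]:
X[0] = -2
X[1] = 1+3i
X[2] = -4
X[3] = 1-3i

X = [-2, 1+3i, -4, 1-3i]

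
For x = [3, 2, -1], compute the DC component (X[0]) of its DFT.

X[0] = Σ(n=0 to 2) x[n] · ω_3^0 = Σ x[n]
= (3) + (2) + (-1)

X[0] = 4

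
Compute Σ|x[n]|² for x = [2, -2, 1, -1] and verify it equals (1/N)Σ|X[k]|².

Time domain:
Σ|x[n]|² = |2|² + |-2|² + |1|² + |-1|² = 10.0000

Frequency domain:
(1/4)Σ|X[k]|² = (1/4)(|0|² + |1+1i|² + |6|² + |1-1i|²) = (1/4)·40.0000 = 10.0000

Both sides agree, confirming Parseval's theorem.

Σ|x[n]|² = (1/N)Σ|X[k]|² = 10.0000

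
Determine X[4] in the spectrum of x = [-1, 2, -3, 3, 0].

X[4] = Σ(n=0 to 4) x[n] · ω_5^(4n) where ω_5 = e^(-2πi/5)
= (-1)·ω_5^0 + (2)·ω_5^4 + (-3)·ω_5^8 + (3)·ω_5^12 + (0)·ω_5^16

X[4] = -0.3820-1.6246i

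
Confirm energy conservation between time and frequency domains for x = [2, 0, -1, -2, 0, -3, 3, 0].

Time domain:
Σ|x[n]|² = |2|² + |0|² + |-1|² + |-2|² + |0|² + |-3|² + |3|² + |0|² = 27.0000

Frequency domain:
(1/8)Σ|X[k]|² = (1/8)(|-1|² + |5.5355+3.2929i|² + |1i|² + |-1.5355-4.7071i|² + |9|² + |-1.5355+4.7071i|² + |-1i|² + |5.5355-3.2929i|²) = (1/8)·216.0000 = 27.0000

Both sides agree, confirming Parseval's theorem.

Σ|x[n]|² = (1/N)Σ|X[k]|² = 27.0000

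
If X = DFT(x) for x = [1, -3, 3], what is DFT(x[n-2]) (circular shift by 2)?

Time shift by 2: X_shifted[k] = ω_3^(2k) · X[k]
Shifted x = [-3, 3, 1]

DFT(x[n-2]) = [1, -5.0000-1.7321i, -5.0000+1.7321i]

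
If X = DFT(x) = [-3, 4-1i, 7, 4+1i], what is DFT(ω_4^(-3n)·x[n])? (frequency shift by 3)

Modulation property: DFT(ω_4^(-3n)·x[n]) = X[(k-3) mod 4], so circularly shift X by 3 positions.

X[k-3] = [4-1i, 7, 4+1i, -3]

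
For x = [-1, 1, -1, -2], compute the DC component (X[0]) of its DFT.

X[0] = Σ(n=0 to 3) x[n] · ω_4^0 = Σ x[n]
= (-1) + (1) + (-1) + (-2)

X[0] = -3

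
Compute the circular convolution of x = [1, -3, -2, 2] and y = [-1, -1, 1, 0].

(x ⊛ y)[n] = Σ(m=0 to 3) x[m] · y[(n-m) mod 4]

Computing each output sample:
(x ⊛ y)[0] = -5
(x ⊛ y)[1] = 4
(x ⊛ y)[2] = 6
(x ⊛ y)[3] = -3

x ⊛ y = [-5, 4, 6, -3]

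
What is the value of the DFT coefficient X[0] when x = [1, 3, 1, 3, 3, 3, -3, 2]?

X[0] = Σ(n=0 to 7) x[n] · ω_8^0 = Σ x[n]
= (1) + (3) + (1) + (3) + (3) + (3) + (-3) + (2)

X[0] = 13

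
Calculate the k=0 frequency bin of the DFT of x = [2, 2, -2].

X[0] = Σ(n=0 to 2) x[n] · ω_3^0 = Σ x[n]
= (2) + (2) + (-2)

X[0] = 2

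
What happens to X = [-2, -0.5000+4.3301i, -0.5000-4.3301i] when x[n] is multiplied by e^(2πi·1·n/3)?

Modulation property: DFT(ω_3^(-1n)·x[n]) = X[(k-1) mod 3], so circularly shift X by 1 positions.

X[k-1] = [-0.5000-4.3301i, -2, -0.5000+4.3301i]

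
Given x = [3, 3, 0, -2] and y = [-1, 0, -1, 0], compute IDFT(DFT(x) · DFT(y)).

(x ⊛ y)[n] = Σ(m=0 to 3) x[m] · y[(n-m) mod 4]

Computing each output sample:
(x ⊛ y)[0] = -3
(x ⊛ y)[1] = -1
(x ⊛ y)[2] = -3
(x ⊛ y)[3] = -1

x ⊛ y = [-3, -1, -3, -1]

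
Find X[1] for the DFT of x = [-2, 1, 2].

X[1] = Σ(n=0 to 2) x[n] · ω_3^(1n) where ω_3 = e^(-2πi/3)
= (-2)·ω_3^0 + (1)·ω_3^1 + (2)·ω_3^2

X[1] = -3.5000+0.8660i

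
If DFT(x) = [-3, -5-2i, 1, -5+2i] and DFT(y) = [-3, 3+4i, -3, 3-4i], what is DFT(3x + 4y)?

By linearity: DFT(3x + 4y) = 3·DFT(x) + 4·DFT(y)
= 3·[-3, -5-2i, 1, -5+2i] + 4·[-3, 3+4i, -3, 3-4i]

Computing element-wise:
Z[0] = 3·(-3) + 4·(-3) = -21
Z[1] = 3·(-5-2i) + 4·(3+4i) = -3+10i
Z[2] = 3·(1) + 4·(-3) = -9
Z[3] = 3·(-5+2i) + 4·(3-4i) = -3-10i

DFT(3x + 4y) = 3·X + 4·Y = [-21, -3+10i, -9, -3-10i]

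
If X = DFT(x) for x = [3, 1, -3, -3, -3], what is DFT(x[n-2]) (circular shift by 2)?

Time shift by 2: X_shifted[k] = ω_5^(2k) · X[k]
Shifted x = [-3, -3, 3, 1, -3]

DFT(x[n-2]) = [-5, -8.0902-1.1756i, 3.0902+1.9021i, 3.0902-1.9021i, -8.0902+1.1756i]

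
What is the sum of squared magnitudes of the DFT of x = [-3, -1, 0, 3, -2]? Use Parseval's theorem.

Parseval: Σ|x[n]|² = (1/N)Σ|X[k]|², so Σ|X[k]|² = N·Σ|x[n]|² = 5·23.0000

Σ|X[k]|² = N·Σ|x[n]|² = 5·23.0000 = 115.0000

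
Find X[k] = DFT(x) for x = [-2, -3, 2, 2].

X[k] = Σ(n=0 to 3) x[n] · ω_4^(nk)
where ω_4 = e^(-2πi/4)

Computing each X[k]:
X[0] = -1
X[1] = -4+5i
X[2] = 1
X[3] = -4-5i

X = [-1, -4+5i, 1, -4-5i]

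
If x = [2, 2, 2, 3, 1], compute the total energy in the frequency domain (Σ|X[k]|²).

Parseval: Σ|x[n]|² = (1/N)Σ|X[k]|², so Σ|X[k]|² = N·Σ|x[n]|² = 5·22.0000

Σ|X[k]|² = N·Σ|x[n]|² = 5·22.0000 = 110.0000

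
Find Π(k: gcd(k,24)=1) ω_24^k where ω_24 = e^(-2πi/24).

The primitive 24th roots of unity are ω_24^k for k coprime to 24: k ∈ {1, 5, 7, 11, 13, 17, 19, 23}
Their product equals the constant term of the cyclotomic polynomial Φ_24(x) up to sign.
For n ≥ 3, the product of all primitive nth roots of unity is 1. (For n=1 it is 1; for n=2 it is -1.)

1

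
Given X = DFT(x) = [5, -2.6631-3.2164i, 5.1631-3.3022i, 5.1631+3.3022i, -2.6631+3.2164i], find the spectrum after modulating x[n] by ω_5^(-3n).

Modulation property: DFT(ω_5^(-3n)·x[n]) = X[(k-3) mod 5], so circularly shift X by 3 positions.

X[k-3] = [5.1631-3.3022i, 5.1631+3.3022i, -2.6631+3.2164i, 5, -2.6631-3.2164i]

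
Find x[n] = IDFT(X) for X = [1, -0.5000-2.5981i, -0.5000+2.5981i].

x[n] = (1/3) Σ(k=0 to 2) X[k] · e^(2πikn/3)

Computing each x[n]:
x[0] = 0
x[1] = 2
x[2] = -1

x = [0, 2, -1]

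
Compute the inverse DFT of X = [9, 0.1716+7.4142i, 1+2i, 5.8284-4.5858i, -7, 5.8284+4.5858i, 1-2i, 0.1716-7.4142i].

x[n] = (1/8) Σ(k=0 to 7) X[k] · e^(2πikn/8)

Computing each x[n]:
x[0] = 2
x[1] = 0
x[2] = -3
x[3] = 3
x[4] = -1
x[5] = 3
x[6] = 3
x[7] = 2

x = [2, 0, -3, 3, -1, 3, 3, 2]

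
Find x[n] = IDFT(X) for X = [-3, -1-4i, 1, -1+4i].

x[n] = (1/4) Σ(k=0 to 3) X[k] · e^(2πikn/4)

Computing each x[n]:
x[0] = -1
x[1] = 1
x[2] = 0
x[3] = -3

x = [-1, 1, 0, -3]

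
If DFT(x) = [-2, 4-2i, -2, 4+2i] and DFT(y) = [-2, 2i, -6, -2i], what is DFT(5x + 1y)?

By linearity: DFT(5x + 1y) = 5·DFT(x) + 1·DFT(y)
= 5·[-2, 4-2i, -2, 4+2i] + 1·[-2, 2i, -6, -2i]

Computing element-wise:
Z[0] = 5·(-2) + 1·(-2) = -12
Z[1] = 5·(4-2i) + 1·(2i) = 20-8i
Z[2] = 5·(-2) + 1·(-6) = -16
Z[3] = 5·(4+2i) + 1·(-2i) = 20+8i

DFT(5x + 1y) = 5·X + 1·Y = [-12, 20-8i, -16, 20+8i]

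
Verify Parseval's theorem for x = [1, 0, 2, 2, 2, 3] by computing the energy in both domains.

Time domain:
Σ|x[n]|² = |1|² + |0|² + |2|² + |2|² + |2|² + |3|² = 22.0000

Frequency domain:
(1/6)Σ|X[k]|² = (1/6)(|10|² + |-1.5000+2.5981i|² + |-0.5000+2.5981i|² + |0|² + |-0.5000-2.5981i|² + |-1.5000-2.5981i|²) = (1/6)·132.0000 = 22.0000

Both sides agree, confirming Parseval's theorem.

Σ|x[n]|² = (1/N)Σ|X[k]|² = 22.0000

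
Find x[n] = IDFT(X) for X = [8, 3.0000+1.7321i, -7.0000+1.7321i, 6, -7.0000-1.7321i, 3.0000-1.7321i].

x[n] = (1/6) Σ(k=0 to 5) X[k] · e^(2πikn/6)

Computing each x[n]:
x[0] = 1
x[1] = 1
x[2] = 3
x[3] = -3
x[4] = 3
x[5] = 3

x = [1, 1, 3, -3, 3, 3]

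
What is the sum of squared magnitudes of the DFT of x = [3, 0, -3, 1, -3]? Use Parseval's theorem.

Parseval: Σ|x[n]|² = (1/N)Σ|X[k]|², so Σ|X[k]|² = N·Σ|x[n]|² = 5·28.0000

Σ|X[k]|² = N·Σ|x[n]|² = 5·28.0000 = 140.0000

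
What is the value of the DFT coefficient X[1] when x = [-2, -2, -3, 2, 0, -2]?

X[1] = Σ(n=0 to 5) x[n] · ω_6^(1n) where ω_6 = e^(-2πi/6)
= (-2)·ω_6^0 + (-2)·ω_6^1 + (-3)·ω_6^2 + (2)·ω_6^3 + (0)·ω_6^4 + (-2)·ω_6^5

X[1] = -4.5000+2.5981i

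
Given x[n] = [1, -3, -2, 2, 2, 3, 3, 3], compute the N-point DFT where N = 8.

X[k] = Σ(n=0 to 7) x[n] · ω_8^(nk)
where ω_8 = e^(-2πi/8)

Computing each X[k]:
X[0] = 9
X[1] = -4.5355+9.9497i
X[2] = 2+5i
X[3] = 2.5355-0.0503i
X[4] = -1
X[5] = 2.5355+0.0503i
X[6] = 2-5i
X[7] = -4.5355-9.9497i

X = [9, -4.5355+9.9497i, 2+5i, 2.5355-0.0503i, -1, 2.5355+0.0503i, 2-5i, -4.5355-9.9497i]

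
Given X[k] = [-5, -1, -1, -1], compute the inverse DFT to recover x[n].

x[n] = (1/4) Σ(k=0 to 3) X[k] · e^(2πikn/4)

Computing each x[n]:
x[0] = -2
x[1] = -1
x[2] = -1
x[3] = -1

x = [-2, -1, -1, -1]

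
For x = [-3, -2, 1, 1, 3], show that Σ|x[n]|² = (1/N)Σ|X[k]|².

Time domain:
Σ|x[n]|² = |-3|² + |-2|² + |1|² + |1|² + |3|² = 24.0000

Frequency domain:
(1/5)Σ|X[k]|² = (1/5)(|0|² + |-4.3090+4.7553i|² + |-3.1910+2.9389i|² + |-3.1910-2.9389i|² + |-4.3090-4.7553i|²) = (1/5)·120.0000 = 24.0000

Both sides agree, confirming Parseval's theorem.

Σ|x[n]|² = (1/N)Σ|X[k]|² = 24.0000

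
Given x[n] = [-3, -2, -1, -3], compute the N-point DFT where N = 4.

X[k] = Σ(n=0 to 3) x[n] · ω_4^(nk)
where ω_4 = e^(-2πi/4)

Computing each X[k]:
X[0] = -9
X[1] = -2-1i
X[2] = 1
X[3] = -2+1i

X = [-9, -2-1i, 1, -2+1i]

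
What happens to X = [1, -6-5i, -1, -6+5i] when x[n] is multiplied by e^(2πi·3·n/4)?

Modulation property: DFT(ω_4^(-3n)·x[n]) = X[(k-3) mod 4], so circularly shift X by 3 positions.

X[k-3] = [-6-5i, -1, -6+5i, 1]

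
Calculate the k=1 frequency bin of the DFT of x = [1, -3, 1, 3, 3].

X[1] = Σ(n=0 to 4) x[n] · ω_5^(1n) where ω_5 = e^(-2πi/5)
= (1)·ω_5^0 + (-3)·ω_5^1 + (1)·ω_5^2 + (3)·ω_5^3 + (3)·ω_5^4

X[1] = -2.2361+6.8819i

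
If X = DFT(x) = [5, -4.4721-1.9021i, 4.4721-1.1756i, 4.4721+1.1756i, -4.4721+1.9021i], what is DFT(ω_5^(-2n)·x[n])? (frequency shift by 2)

Modulation property: DFT(ω_5^(-2n)·x[n]) = X[(k-2) mod 5], so circularly shift X by 2 positions.

X[k-2] = [4.4721+1.1756i, -4.4721+1.9021i, 5, -4.4721-1.9021i, 4.4721-1.1756i]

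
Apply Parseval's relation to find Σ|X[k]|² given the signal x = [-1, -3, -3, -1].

Parseval: Σ|x[n]|² = (1/N)Σ|X[k]|², so Σ|X[k]|² = N·Σ|x[n]|² = 4·20.0000

Σ|X[k]|² = N·Σ|x[n]|² = 4·20.0000 = 80.0000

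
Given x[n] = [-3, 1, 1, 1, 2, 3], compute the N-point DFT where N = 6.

X[k] = Σ(n=0 to 5) x[n] · ω_6^(nk)
where ω_6 = e^(-2πi/6)

Computing each X[k]:
X[0] = 5
X[1] = -3.5000+2.5981i
X[2] = -5.5000+0.8660i
X[3] = -5
X[4] = -5.5000-0.8660i
X[5] = -3.5000-2.5981i

X = [5, -3.5000+2.5981i, -5.5000+0.8660i, -5, -5.5000-0.8660i, -3.5000-2.5981i]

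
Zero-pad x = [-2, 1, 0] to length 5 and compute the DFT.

Original 3-point DFT: [-1, -2.5000-0.8660i, -2.5000+0.8660i]
Zero-padded 5-point DFT provides frequency interpolation.

DFT_5([x, 0, ...]) = [-1, -1.6910-0.9511i, -2.8090-0.5878i, -2.8090+0.5878i, -1.6910+0.9511i]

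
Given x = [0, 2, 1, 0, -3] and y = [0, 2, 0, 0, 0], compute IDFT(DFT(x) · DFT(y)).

(x ⊛ y)[n] = Σ(m=0 to 4) x[m] · y[(n-m) mod 5]

Computing each output sample:
(x ⊛ y)[0] = -6
(x ⊛ y)[1] = 0
(x ⊛ y)[2] = 4
(x ⊛ y)[3] = 2
(x ⊛ y)[4] = 0

x ⊛ y = [-6, 0, 4, 2, 0]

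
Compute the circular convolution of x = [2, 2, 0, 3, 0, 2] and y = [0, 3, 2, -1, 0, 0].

(x ⊛ y)[n] = Σ(m=0 to 5) x[m] · y[(n-m) mod 6]

Computing each output sample:
(x ⊛ y)[0] = 3
(x ⊛ y)[1] = 10
(x ⊛ y)[2] = 8
(x ⊛ y)[3] = 2
(x ⊛ y)[4] = 7
(x ⊛ y)[5] = 6

x ⊛ y = [3, 10, 8, 2, 7, 6]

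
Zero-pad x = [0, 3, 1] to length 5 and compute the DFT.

Original 3-point DFT: [4, -2.0000-1.7321i, -2.0000+1.7321i]
Zero-padded 5-point DFT provides frequency interpolation.

DFT_5([x, 0, ...]) = [4, 0.1180-3.4410i, -2.1180-0.8123i, -2.1180+0.8123i, 0.1180+3.4410i]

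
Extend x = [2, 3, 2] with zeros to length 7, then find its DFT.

Original 3-point DFT: [7, -0.5000-0.8660i, -0.5000+0.8660i]
Zero-padded 7-point DFT provides frequency interpolation.

DFT_7([x, 0, ...]) = [7, 3.4254-4.2954i, -0.4695-2.0570i, 0.5441+0.2620i, 0.5441-0.2620i, -0.4695+2.0570i, 3.4254+4.2954i]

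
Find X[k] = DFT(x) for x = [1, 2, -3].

X[k] = Σ(n=0 to 2) x[n] · ω_3^(nk)
where ω_3 = e^(-2πi/3)

Computing each X[k]:
X[0] = 0
X[1] = 1.5000-4.3301i
X[2] = 1.5000+4.3301i

X = [0, 1.5000-4.3301i, 1.5000+4.3301i]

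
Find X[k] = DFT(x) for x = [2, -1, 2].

X[k] = Σ(n=0 to 2) x[n] · ω_3^(nk)
where ω_3 = e^(-2πi/3)

Computing each X[k]:
X[0] = 3
X[1] = 1.5000+2.5981i
X[2] = 1.5000-2.5981i

X = [3, 1.5000+2.5981i, 1.5000-2.5981i]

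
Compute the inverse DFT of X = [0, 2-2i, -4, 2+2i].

x[n] = (1/4) Σ(k=0 to 3) X[k] · e^(2πikn/4)

Computing each x[n]:
x[0] = 0
x[1] = 2
x[2] = -2
x[3] = 0

x = [0, 2, -2, 0]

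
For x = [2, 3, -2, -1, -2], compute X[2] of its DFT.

X[2] = Σ(n=0 to 4) x[n] · ω_5^(2n) where ω_5 = e^(-2πi/5)
= (2)·ω_5^0 + (3)·ω_5^2 + (-2)·ω_5^4 + (-1)·ω_5^6 + (-2)·ω_5^8

X[2] = 0.2639-3.8900i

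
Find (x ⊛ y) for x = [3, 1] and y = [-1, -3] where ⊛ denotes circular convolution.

(x ⊛ y)[n] = Σ(m=0 to 1) x[m] · y[(n-m) mod 2]

Computing each output sample:
(x ⊛ y)[0] = -6
(x ⊛ y)[1] = -10

x ⊛ y = [-6, -10]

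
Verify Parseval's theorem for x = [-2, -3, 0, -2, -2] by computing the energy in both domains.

Time domain:
Σ|x[n]|² = |-2|² + |-3|² + |0|² + |-2|² + |-2|² = 21.0000

Frequency domain:
(1/5)Σ|X[k]|² = (1/5)(|-9|² + |-1.9271-0.2245i|² + |1.4271+2.4899i|² + |1.4271-2.4899i|² + |-1.9271+0.2245i|²) = (1/5)·105.0000 = 21.0000

Both sides agree, confirming Parseval's theorem.

Σ|x[n]|² = (1/N)Σ|X[k]|² = 21.0000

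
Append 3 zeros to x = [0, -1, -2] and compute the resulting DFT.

Original 3-point DFT: [-3, 1.5000-0.8660i, 1.5000+0.8660i]
Zero-padded 6-point DFT provides frequency interpolation.

DFT_6([x, 0, ...]) = [-3, 0.5000+2.5981i, 1.5000-0.8660i, -1, 1.5000+0.8660i, 0.5000-2.5981i]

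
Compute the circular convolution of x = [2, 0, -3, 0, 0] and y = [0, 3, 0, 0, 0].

(x ⊛ y)[n] = Σ(m=0 to 4) x[m] · y[(n-m) mod 5]

Computing each output sample:
(x ⊛ y)[0] = 0
(x ⊛ y)[1] = 6
(x ⊛ y)[2] = 0
(x ⊛ y)[3] = -9
(x ⊛ y)[4] = 0

x ⊛ y = [0, 6, 0, -9, 0]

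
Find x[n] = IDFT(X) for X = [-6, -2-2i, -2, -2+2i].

x[n] = (1/4) Σ(k=0 to 3) X[k] · e^(2πikn/4)

Computing each x[n]:
x[0] = -3
x[1] = 0
x[2] = -1
x[3] = -2

x = [-3, 0, -1, -2]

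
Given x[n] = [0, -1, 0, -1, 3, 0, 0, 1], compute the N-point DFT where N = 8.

X[k] = Σ(n=0 to 7) x[n] · ω_8^(nk)
where ω_8 = e^(-2πi/8)

Computing each X[k]:
X[0] = 2
X[1] = -2.2929+2.1213i
X[2] = 3+1i
X[3] = -3.7071+2.1213i
X[4] = 4
X[5] = -3.7071-2.1213i
X[6] = 3-1i
X[7] = -2.2929-2.1213i

X = [2, -2.2929+2.1213i, 3+1i, -3.7071+2.1213i, 4, -3.7071-2.1213i, 3-1i, -2.2929-2.1213i]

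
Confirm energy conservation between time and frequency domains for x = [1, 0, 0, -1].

Time domain:
Σ|x[n]|² = |1|² + |0|² + |0|² + |-1|² = 2.0000

Frequency domain:
(1/4)Σ|X[k]|² = (1/4)(|0|² + |1-1i|² + |2|² + |1+1i|²) = (1/4)·8.0000 = 2.0000

Both sides agree, confirming Parseval's theorem.

Σ|x[n]|² = (1/N)Σ|X[k]|² = 2.0000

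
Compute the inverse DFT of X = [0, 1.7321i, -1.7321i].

x[n] = (1/3) Σ(k=0 to 2) X[k] · e^(2πikn/3)

Computing each x[n]:
x[0] = 0
x[1] = -1
x[2] = 1

x = [0, -1, 1]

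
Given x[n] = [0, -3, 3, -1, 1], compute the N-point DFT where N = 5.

X[k] = Σ(n=0 to 4) x[n] · ω_5^(nk)
where ω_5 = e^(-2πi/5)

Computing each X[k]:
X[0] = 0
X[1] = -2.2361+1.4531i
X[2] = 2.2361+6.1554i
X[3] = 2.2361-6.1554i
X[4] = -2.2361-1.4531i

X = [0, -2.2361+1.4531i, 2.2361+6.1554i, 2.2361-6.1554i, -2.2361-1.4531i]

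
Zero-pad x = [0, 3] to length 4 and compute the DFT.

Original 2-point DFT: [3, -3]
Zero-padded 4-point DFT provides frequency interpolation.

DFT_4([x, 0, ...]) = [3, -3i, -3, 3i]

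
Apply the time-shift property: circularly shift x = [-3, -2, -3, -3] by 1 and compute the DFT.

Time shift by 1: X_shifted[k] = ω_4^(1k) · X[k]
Shifted x = [-3, -3, -2, -3]

DFT(x[n-1]) = [-11, -1, 1, -1]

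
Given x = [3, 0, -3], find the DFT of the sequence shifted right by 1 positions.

Time shift by 1: X_shifted[k] = ω_3^(1k) · X[k]
Shifted x = [-3, 3, 0]

DFT(x[n-1]) = [0, -4.5000-2.5981i, -4.5000+2.5981i]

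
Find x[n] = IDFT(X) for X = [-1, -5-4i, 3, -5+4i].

x[n] = (1/4) Σ(k=0 to 3) X[k] · e^(2πikn/4)

Computing each x[n]:
x[0] = -2
x[1] = 1
x[2] = 3
x[3] = -3

x = [-2, 1, 3, -3]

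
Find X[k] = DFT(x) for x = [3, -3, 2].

X[k] = Σ(n=0 to 2) x[n] · ω_3^(nk)
where ω_3 = e^(-2πi/3)

Computing each X[k]:
X[0] = 2
X[1] = 3.5000+4.3301i
X[2] = 3.5000-4.3301i

X = [2, 3.5000+4.3301i, 3.5000-4.3301i]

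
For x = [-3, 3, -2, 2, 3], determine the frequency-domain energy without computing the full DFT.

Parseval: Σ|x[n]|² = (1/N)Σ|X[k]|², so Σ|X[k]|² = N·Σ|x[n]|² = 5·35.0000

Σ|X[k]|² = N·Σ|x[n]|² = 5·35.0000 = 175.0000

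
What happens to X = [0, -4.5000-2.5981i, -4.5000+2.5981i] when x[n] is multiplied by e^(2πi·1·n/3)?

Modulation property: DFT(ω_3^(-1n)·x[n]) = X[(k-1) mod 3], so circularly shift X by 1 positions.

X[k-1] = [-4.5000+2.5981i, 0, -4.5000-2.5981i]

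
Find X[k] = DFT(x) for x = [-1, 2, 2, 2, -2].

X[k] = Σ(n=0 to 4) x[n] · ω_5^(nk)
where ω_5 = e^(-2πi/5)

Computing each X[k]:
X[0] = 3
X[1] = -4.2361-3.8042i
X[2] = 0.2361-2.3511i
X[3] = 0.2361+2.3511i
X[4] = -4.2361+3.8042i

X = [3, -4.2361-3.8042i, 0.2361-2.3511i, 0.2361+2.3511i, -4.2361+3.8042i]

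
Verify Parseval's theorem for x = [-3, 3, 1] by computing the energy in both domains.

Time domain:
Σ|x[n]|² = |-3|² + |3|² + |1|² = 19.0000

Frequency domain:
(1/3)Σ|X[k]|² = (1/3)(|1|² + |-5.0000-1.7321i|² + |-5.0000+1.7321i|²) = (1/3)·57.0000 = 19.0000

Both sides agree, confirming Parseval's theorem.

Σ|x[n]|² = (1/N)Σ|X[k]|² = 19.0000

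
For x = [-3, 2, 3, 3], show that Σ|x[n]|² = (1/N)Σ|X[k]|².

Time domain:
Σ|x[n]|² = |-3|² + |2|² + |3|² + |3|² = 31.0000

Frequency domain:
(1/4)Σ|X[k]|² = (1/4)(|5|² + |-6+1i|² + |-5|² + |-6-1i|²) = (1/4)·124.0000 = 31.0000

Both sides agree, confirming Parseval's theorem.

Σ|x[n]|² = (1/N)Σ|X[k]|² = 31.0000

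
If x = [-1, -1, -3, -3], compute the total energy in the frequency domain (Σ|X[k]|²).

Parseval: Σ|x[n]|² = (1/N)Σ|X[k]|², so Σ|X[k]|² = N·Σ|x[n]|² = 4·20.0000

Σ|X[k]|² = N·Σ|x[n]|² = 4·20.0000 = 80.0000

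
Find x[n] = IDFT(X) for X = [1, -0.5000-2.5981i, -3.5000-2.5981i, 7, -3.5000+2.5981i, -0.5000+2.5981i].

x[n] = (1/6) Σ(k=0 to 5) X[k] · e^(2πikn/6)

Computing each x[n]:
x[0] = 0
x[1] = 1
x[2] = 2
x[3] = -2
x[4] = 2
x[5] = -2

x = [0, 1, 2, -2, 2, -2]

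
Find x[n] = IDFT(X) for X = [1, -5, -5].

x[n] = (1/3) Σ(k=0 to 2) X[k] · e^(2πikn/3)

Computing each x[n]:
x[0] = -3
x[1] = 2
x[2] = 2

x = [-3, 2, 2]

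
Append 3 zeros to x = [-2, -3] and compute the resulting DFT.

Original 2-point DFT: [-5, 1]
Zero-padded 5-point DFT provides frequency interpolation.

DFT_5([x, 0, ...]) = [-5, -2.9271+2.8532i, 0.4271+1.7634i, 0.4271-1.7634i, -2.9271-2.8532i]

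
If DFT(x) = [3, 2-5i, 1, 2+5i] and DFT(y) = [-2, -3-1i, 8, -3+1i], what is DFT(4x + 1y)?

By linearity: DFT(4x + 1y) = 4·DFT(x) + 1·DFT(y)
= 4·[3, 2-5i, 1, 2+5i] + 1·[-2, -3-1i, 8, -3+1i]

Computing element-wise:
Z[0] = 4·(3) + 1·(-2) = 10
Z[1] = 4·(2-5i) + 1·(-3-1i) = 5-21i
Z[2] = 4·(1) + 1·(8) = 12
Z[3] = 4·(2+5i) + 1·(-3+1i) = 5+21i

DFT(4x + 1y) = 4·X + 1·Y = [10, 5-21i, 12, 5+21i]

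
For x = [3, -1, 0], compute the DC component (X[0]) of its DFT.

X[0] = Σ(n=0 to 2) x[n] · ω_3^0 = Σ x[n]
= (3) + (-1) + (0)

X[0] = 2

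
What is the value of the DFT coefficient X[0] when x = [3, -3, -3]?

X[0] = Σ(n=0 to 2) x[n] · ω_3^0 = Σ x[n]
= (3) + (-3) + (-3)

X[0] = -3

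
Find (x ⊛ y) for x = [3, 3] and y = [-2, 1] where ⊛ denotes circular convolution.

(x ⊛ y)[n] = Σ(m=0 to 1) x[m] · y[(n-m) mod 2]

Computing each output sample:
(x ⊛ y)[0] = -3
(x ⊛ y)[1] = -3

x ⊛ y = [-3, -3]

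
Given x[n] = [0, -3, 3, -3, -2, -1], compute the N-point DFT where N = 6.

X[k] = Σ(n=0 to 5) x[n] · ω_6^(nk)
where ω_6 = e^(-2πi/6)

Computing each X[k]:
X[0] = -6
X[1] = 0.5000-2.5981i
X[2] = -1.5000+6.0622i
X[3] = 8
X[4] = -1.5000-6.0622i
X[5] = 0.5000+2.5981i

X = [-6, 0.5000-2.5981i, -1.5000+6.0622i, 8, -1.5000-6.0622i, 0.5000+2.5981i]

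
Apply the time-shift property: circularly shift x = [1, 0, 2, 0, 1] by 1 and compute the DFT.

Time shift by 1: X_shifted[k] = ω_5^(1k) · X[k]
Shifted x = [1, 1, 0, 2, 0]

DFT(x[n-1]) = [4, -0.3090+0.2245i, 0.8090-2.4899i, 0.8090+2.4899i, -0.3090-0.2245i]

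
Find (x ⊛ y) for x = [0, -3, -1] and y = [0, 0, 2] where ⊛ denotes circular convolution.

(x ⊛ y)[n] = Σ(m=0 to 2) x[m] · y[(n-m) mod 3]

Computing each output sample:
(x ⊛ y)[0] = -6
(x ⊛ y)[1] = -2
(x ⊛ y)[2] = 0

x ⊛ y = [-6, -2, 0]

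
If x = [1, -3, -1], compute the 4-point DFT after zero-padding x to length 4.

Original 3-point DFT: [-3, 3.0000+1.7321i, 3.0000-1.7321i]
Zero-padded 4-point DFT provides frequency interpolation.

DFT_4([x, 0, ...]) = [-3, 2+3i, 3, 2-3i]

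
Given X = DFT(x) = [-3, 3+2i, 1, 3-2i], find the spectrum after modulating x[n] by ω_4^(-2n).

Modulation property: DFT(ω_4^(-2n)·x[n]) = X[(k-2) mod 4], so circularly shift X by 2 positions.

X[k-2] = [1, 3-2i, -3, 3+2i]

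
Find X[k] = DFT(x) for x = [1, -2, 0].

X[k] = Σ(n=0 to 2) x[n] · ω_3^(nk)
where ω_3 = e^(-2πi/3)

Computing each X[k]:
X[0] = -1
X[1] = 2.0000+1.7321i
X[2] = 2.0000-1.7321i

X = [-1, 2.0000+1.7321i, 2.0000-1.7321i]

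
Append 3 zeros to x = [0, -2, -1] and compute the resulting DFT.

Original 3-point DFT: [-3, 1.5000+0.8660i, 1.5000-0.8660i]
Zero-padded 6-point DFT provides frequency interpolation.

DFT_6([x, 0, ...]) = [-3, -0.5000+2.5981i, 1.5000+0.8660i, 1, 1.5000-0.8660i, -0.5000-2.5981i]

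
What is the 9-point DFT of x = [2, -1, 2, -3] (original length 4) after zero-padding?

Original 4-point DFT: [0, -2i, 8, 2i]
Zero-padded 9-point DFT provides frequency interpolation.

DFT_9([x, 0, ...]) = [0, 3.0813+1.2712i, 1.4470-2.2973i, -1.5000+2.5981i, 5.9718+4.2257i, 5.9718-4.2257i, -1.5000-2.5981i, 1.4470+2.2973i, 3.0813-1.2712i]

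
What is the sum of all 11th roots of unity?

Sum of all nth roots of unity equals 0 for n > 1 (geometric series with r ≠ 1).

0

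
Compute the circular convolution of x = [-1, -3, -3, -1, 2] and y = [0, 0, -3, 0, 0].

(x ⊛ y)[n] = Σ(m=0 to 4) x[m] · y[(n-m) mod 5]

Computing each output sample:
(x ⊛ y)[0] = 3
(x ⊛ y)[1] = -6
(x ⊛ y)[2] = 3
(x ⊛ y)[3] = 9
(x ⊛ y)[4] = 9

x ⊛ y = [3, -6, 3, 9, 9]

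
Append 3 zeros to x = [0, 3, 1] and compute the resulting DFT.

Original 3-point DFT: [4, -2.0000-1.7321i, -2.0000+1.7321i]
Zero-padded 6-point DFT provides frequency interpolation.

DFT_6([x, 0, ...]) = [4, 1.0000-3.4641i, -2.0000-1.7321i, -2, -2.0000+1.7321i, 1.0000+3.4641i]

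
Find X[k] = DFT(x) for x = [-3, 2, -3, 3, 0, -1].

X[k] = Σ(n=0 to 5) x[n] · ω_6^(nk)
where ω_6 = e^(-2πi/6)

Computing each X[k]:
X[0] = -2
X[1] = -4
X[2] = 1.0000-5.1962i
X[3] = -10
X[4] = 1.0000+5.1962i
X[5] = -4

X = [-2, -4, 1.0000-5.1962i, -10, 1.0000+5.1962i, -4]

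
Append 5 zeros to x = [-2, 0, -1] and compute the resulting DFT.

Original 3-point DFT: [-3, -1.5000-0.8660i, -1.5000+0.8660i]
Zero-padded 8-point DFT provides frequency interpolation.

DFT_8([x, 0, ...]) = [-3, -2+1i, -1, -2-1i, -3, -2+1i, -1, -2-1i]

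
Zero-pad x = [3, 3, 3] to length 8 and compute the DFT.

Original 3-point DFT: [9, 0, 0]
Zero-padded 8-point DFT provides frequency interpolation.

DFT_8([x, 0, ...]) = [9, 5.1213-5.1213i, -3i, 0.8787+0.8787i, 3, 0.8787-0.8787i, 3i, 5.1213+5.1213i]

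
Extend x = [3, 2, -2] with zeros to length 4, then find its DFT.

Original 3-point DFT: [3, 3.0000-3.4641i, 3.0000+3.4641i]
Zero-padded 4-point DFT provides frequency interpolation.

DFT_4([x, 0, ...]) = [3, 5-2i, -1, 5+2i]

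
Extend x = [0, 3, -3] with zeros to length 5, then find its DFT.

Original 3-point DFT: [0, -5.1962i, 5.1962i]
Zero-padded 5-point DFT provides frequency interpolation.

DFT_5([x, 0, ...]) = [0, 3.3541-1.0898i, -3.3541-4.6165i, -3.3541+4.6165i, 3.3541+1.0898i]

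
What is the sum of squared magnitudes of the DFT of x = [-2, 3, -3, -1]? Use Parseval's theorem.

Parseval: Σ|x[n]|² = (1/N)Σ|X[k]|², so Σ|X[k]|² = N·Σ|x[n]|² = 4·23.0000

Σ|X[k]|² = N·Σ|x[n]|² = 4·23.0000 = 92.0000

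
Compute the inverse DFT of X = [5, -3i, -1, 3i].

x[n] = (1/4) Σ(k=0 to 3) X[k] · e^(2πikn/4)

Computing each x[n]:
x[0] = 1
x[1] = 3
x[2] = 1
x[3] = 0

x = [1, 3, 1, 0]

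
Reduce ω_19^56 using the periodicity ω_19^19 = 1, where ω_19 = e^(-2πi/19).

Since ω_19^19 = 1, powers reduce modulo 19.
56 mod 19 = 18
So ω_19^56 = ω_19^18 = e^(-2πi·18/19)

ω_19^56 = ω_19^18 = 0.9458+0.3247i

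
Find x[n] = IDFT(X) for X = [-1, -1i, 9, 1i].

x[n] = (1/4) Σ(k=0 to 3) X[k] · e^(2πikn/4)

Computing each x[n]:
x[0] = 2
x[1] = -2
x[2] = 2
x[3] = -3

x = [2, -2, 2, -3]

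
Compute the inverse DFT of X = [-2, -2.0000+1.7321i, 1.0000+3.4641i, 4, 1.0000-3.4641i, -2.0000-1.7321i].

x[n] = (1/6) Σ(k=0 to 5) X[k] · e^(2πikn/6)

Computing each x[n]:
x[0] = 0
x[1] = -3
x[2] = 1
x[3] = 0
x[4] = 0
x[5] = 0

x = [0, -3, 1, 0, 0, 0]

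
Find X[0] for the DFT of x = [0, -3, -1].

X[0] = Σ(n=0 to 2) x[n] · ω_3^0 = Σ x[n]
= (0) + (-3) + (-1)

X[0] = -4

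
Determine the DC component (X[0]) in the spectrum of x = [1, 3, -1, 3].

X[0] = Σ(n=0 to 3) x[n] · ω_4^0 = Σ x[n]
= (1) + (3) + (-1) + (3)

X[0] = 6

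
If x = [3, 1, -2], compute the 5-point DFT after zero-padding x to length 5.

Original 3-point DFT: [2, 3.5000-2.5981i, 3.5000+2.5981i]
Zero-padded 5-point DFT provides frequency interpolation.

DFT_5([x, 0, ...]) = [2, 4.9271+0.2245i, 1.5729-2.4899i, 1.5729+2.4899i, 4.9271-0.2245i]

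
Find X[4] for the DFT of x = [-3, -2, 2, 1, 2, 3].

X[4] = Σ(n=0 to 5) x[n] · ω_6^(4n) where ω_6 = e^(-2πi/6)
= (-3)·ω_6^0 + (-2)·ω_6^4 + (2)·ω_6^8 + (1)·ω_6^12 + (2)·ω_6^16 + (3)·ω_6^20

X[4] = -4.5000-4.3301i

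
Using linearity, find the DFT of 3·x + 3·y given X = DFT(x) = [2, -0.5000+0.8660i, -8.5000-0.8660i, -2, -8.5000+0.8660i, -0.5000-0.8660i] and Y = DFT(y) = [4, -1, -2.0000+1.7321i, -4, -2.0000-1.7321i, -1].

By linearity: DFT(3x + 3y) = 3·DFT(x) + 3·DFT(y)
= 3·[2, -0.5000+0.8660i, -8.5000-0.8660i, -2, -8.5000+0.8660i, -0.5000-0.8660i] + 3·[4, -1, -2.0000+1.7321i, -4, -2.0000-1.7321i, -1]

Computing element-wise:
Z[0] = 3·(2) + 3·(4) = 18
Z[1] = 3·(-0.5000+0.8660i) + 3·(-1) = -4.5000+2.5980i
Z[2] = 3·(-8.5000-0.8660i) + 3·(-2.0000+1.7321i) = -31.5000+2.5983i
Z[3] = 3·(-2) + 3·(-4) = -18
Z[4] = 3·(-8.5000+0.8660i) + 3·(-2.0000-1.7321i) = -31.5000-2.5983i
Z[5] = 3·(-0.5000-0.8660i) + 3·(-1) = -4.5000-2.5980i

DFT(3x + 3y) = 3·X + 3·Y = [18, -4.5000+2.5980i, -31.5000+2.5983i, -18, -31.5000-2.5983i, -4.5000-2.5980i]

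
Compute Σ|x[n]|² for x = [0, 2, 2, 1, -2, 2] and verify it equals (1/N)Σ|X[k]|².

Time domain:
Σ|x[n]|² = |0|² + |2|² + |2|² + |1|² + |-2|² + |2|² = 17.0000

Frequency domain:
(1/6)Σ|X[k]|² = (1/6)(|5|² + |1.0000-3.4641i|² + |-1.0000+3.4641i|² + |-5|² + |-1.0000-3.4641i|² + |1.0000+3.4641i|²) = (1/6)·102.0000 = 17.0000

Both sides agree, confirming Parseval's theorem.

Σ|x[n]|² = (1/N)Σ|X[k]|² = 17.0000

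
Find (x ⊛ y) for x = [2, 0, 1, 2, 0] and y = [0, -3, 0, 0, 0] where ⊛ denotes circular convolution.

(x ⊛ y)[n] = Σ(m=0 to 4) x[m] · y[(n-m) mod 5]

Computing each output sample:
(x ⊛ y)[0] = 0
(x ⊛ y)[1] = -6
(x ⊛ y)[2] = 0
(x ⊛ y)[3] = -3
(x ⊛ y)[4] = -6

x ⊛ y = [0, -6, 0, -3, -6]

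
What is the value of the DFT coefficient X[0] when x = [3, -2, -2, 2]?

X[0] = Σ(n=0 to 3) x[n] · ω_4^0 = Σ x[n]
= (3) + (-2) + (-2) + (2)

X[0] = 1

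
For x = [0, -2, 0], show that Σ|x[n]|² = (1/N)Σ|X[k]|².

Time domain:
Σ|x[n]|² = |0|² + |-2|² + |0|² = 4.0000

Frequency domain:
(1/3)Σ|X[k]|² = (1/3)(|-2|² + |1.0000+1.7321i|² + |1.0000-1.7321i|²) = (1/3)·12.0000 = 4.0000

Both sides agree, confirming Parseval's theorem.

Σ|x[n]|² = (1/N)Σ|X[k]|² = 4.0000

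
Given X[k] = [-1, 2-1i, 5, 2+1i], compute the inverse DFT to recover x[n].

x[n] = (1/4) Σ(k=0 to 3) X[k] · e^(2πikn/4)

Computing each x[n]:
x[0] = 2
x[1] = -1
x[2] = 0
x[3] = -2

x = [2, -1, 0, -2]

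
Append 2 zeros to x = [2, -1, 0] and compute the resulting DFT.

Original 3-point DFT: [1, 2.5000+0.8660i, 2.5000-0.8660i]
Zero-padded 5-point DFT provides frequency interpolation.

DFT_5([x, 0, ...]) = [1, 1.6910+0.9511i, 2.8090+0.5878i, 2.8090-0.5878i, 1.6910-0.9511i]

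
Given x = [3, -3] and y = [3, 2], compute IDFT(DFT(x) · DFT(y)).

(x ⊛ y)[n] = Σ(m=0 to 1) x[m] · y[(n-m) mod 2]

Computing each output sample:
(x ⊛ y)[0] = 3
(x ⊛ y)[1] = -3

x ⊛ y = [3, -3]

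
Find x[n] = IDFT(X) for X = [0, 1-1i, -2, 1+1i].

x[n] = (1/4) Σ(k=0 to 3) X[k] · e^(2πikn/4)

Computing each x[n]:
x[0] = 0
x[1] = 1
x[2] = -1
x[3] = 0

x = [0, 1, -1, 0]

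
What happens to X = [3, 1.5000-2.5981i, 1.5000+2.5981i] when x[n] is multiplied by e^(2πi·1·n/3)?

Modulation property: DFT(ω_3^(-1n)·x[n]) = X[(k-1) mod 3], so circularly shift X by 1 positions.

X[k-1] = [1.5000+2.5981i, 3, 1.5000-2.5981i]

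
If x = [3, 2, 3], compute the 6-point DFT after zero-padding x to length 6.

Original 3-point DFT: [8, 0.5000+0.8660i, 0.5000-0.8660i]
Zero-padded 6-point DFT provides frequency interpolation.

DFT_6([x, 0, ...]) = [8, 2.5000-4.3301i, 0.5000+0.8660i, 4, 0.5000-0.8660i, 2.5000+4.3301i]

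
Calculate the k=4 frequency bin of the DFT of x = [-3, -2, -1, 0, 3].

X[4] = Σ(n=0 to 4) x[n] · ω_5^(4n) where ω_5 = e^(-2πi/5)
= (-3)·ω_5^0 + (-2)·ω_5^4 + (-1)·ω_5^8 + (0)·ω_5^12 + (3)·ω_5^16

X[4] = -1.8820-5.3431i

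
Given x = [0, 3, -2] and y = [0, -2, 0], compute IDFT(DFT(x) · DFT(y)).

(x ⊛ y)[n] = Σ(m=0 to 2) x[m] · y[(n-m) mod 3]

Computing each output sample:
(x ⊛ y)[0] = 4
(x ⊛ y)[1] = 0
(x ⊛ y)[2] = -6

x ⊛ y = [4, 0, -6]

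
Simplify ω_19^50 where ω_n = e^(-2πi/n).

Since ω_19^19 = 1, powers reduce modulo 19.
50 mod 19 = 12
So ω_19^50 = ω_19^12 = e^(-2πi·12/19)

ω_19^50 = ω_19^12 = -0.6773+0.7357i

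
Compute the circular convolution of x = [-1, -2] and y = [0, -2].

(x ⊛ y)[n] = Σ(m=0 to 1) x[m] · y[(n-m) mod 2]

Computing each output sample:
(x ⊛ y)[0] = 4
(x ⊛ y)[1] = 2

x ⊛ y = [4, 2]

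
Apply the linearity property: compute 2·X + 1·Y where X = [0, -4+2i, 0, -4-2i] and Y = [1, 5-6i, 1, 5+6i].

By linearity: DFT(2x + 1y) = 2·DFT(x) + 1·DFT(y)
= 2·[0, -4+2i, 0, -4-2i] + 1·[1, 5-6i, 1, 5+6i]

Computing element-wise:
Z[0] = 2·(0) + 1·(1) = 1
Z[1] = 2·(-4+2i) + 1·(5-6i) = -3-2i
Z[2] = 2·(0) + 1·(1) = 1
Z[3] = 2·(-4-2i) + 1·(5+6i) = -3+2i

DFT(2x + 1y) = 2·X + 1·Y = [1, -3-2i, 1, -3+2i]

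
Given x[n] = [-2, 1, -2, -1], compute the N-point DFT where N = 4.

X[k] = Σ(n=0 to 3) x[n] · ω_4^(nk)
where ω_4 = e^(-2πi/4)

Computing each X[k]:
X[0] = -4
X[1] = -2i
X[2] = -4
X[3] = 2i

X = [-4, -2i, -4, 2i]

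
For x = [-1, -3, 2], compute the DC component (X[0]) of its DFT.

X[0] = Σ(n=0 to 2) x[n] · ω_3^0 = Σ x[n]
= (-1) + (-3) + (2)

X[0] = -2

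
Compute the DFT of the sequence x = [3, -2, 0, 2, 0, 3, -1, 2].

X[k] = Σ(n=0 to 7) x[n] · ω_8^(nk)
where ω_8 = e^(-2πi/8)

Computing each X[k]:
X[0] = 7
X[1] = -0.5355+2.5355i
X[2] = 4+3i
X[3] = 6.5355+4.5355i
X[4] = -3
X[5] = 6.5355-4.5355i
X[6] = 4-3i
X[7] = -0.5355-2.5355i

X = [7, -0.5355+2.5355i, 4+3i, 6.5355+4.5355i, -3, 6.5355-4.5355i, 4-3i, -0.5355-2.5355i]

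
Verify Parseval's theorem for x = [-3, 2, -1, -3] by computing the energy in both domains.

Time domain:
Σ|x[n]|² = |-3|² + |2|² + |-1|² + |-3|² = 23.0000

Frequency domain:
(1/4)Σ|X[k]|² = (1/4)(|-5|² + |-2-5i|² + |-3|² + |-2+5i|²) = (1/4)·92.0000 = 23.0000

Both sides agree, confirming Parseval's theorem.

Σ|x[n]|² = (1/N)Σ|X[k]|² = 23.0000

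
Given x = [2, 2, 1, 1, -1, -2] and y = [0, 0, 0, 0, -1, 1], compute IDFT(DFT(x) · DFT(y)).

(x ⊛ y)[n] = Σ(m=0 to 5) x[m] · y[(n-m) mod 6]

Computing each output sample:
(x ⊛ y)[0] = 1
(x ⊛ y)[1] = 0
(x ⊛ y)[2] = 2
(x ⊛ y)[3] = 1
(x ⊛ y)[4] = -4
(x ⊛ y)[5] = 0

x ⊛ y = [1, 0, 2, 1, -4, 0]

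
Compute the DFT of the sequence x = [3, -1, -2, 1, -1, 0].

X[k] = Σ(n=0 to 5) x[n] · ω_6^(nk)
where ω_6 = e^(-2πi/6)

Computing each X[k]:
X[0] = 0
X[1] = 3.0000+1.7321i
X[2] = 6
X[3] = 0
X[4] = 6
X[5] = 3.0000-1.7321i

X = [0, 3.0000+1.7321i, 6, 0, 6, 3.0000-1.7321i]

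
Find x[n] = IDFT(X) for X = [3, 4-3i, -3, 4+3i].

x[n] = (1/4) Σ(k=0 to 3) X[k] · e^(2πikn/4)

Computing each x[n]:
x[0] = 2
x[1] = 3
x[2] = -2
x[3] = 0

x = [2, 3, -2, 0]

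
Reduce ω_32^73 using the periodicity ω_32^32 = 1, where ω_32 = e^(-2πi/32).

Since ω_32^32 = 1, powers reduce modulo 32.
73 mod 32 = 9
So ω_32^73 = ω_32^9 = e^(-2πi·9/32)

ω_32^73 = ω_32^9 = -0.1951-0.9808i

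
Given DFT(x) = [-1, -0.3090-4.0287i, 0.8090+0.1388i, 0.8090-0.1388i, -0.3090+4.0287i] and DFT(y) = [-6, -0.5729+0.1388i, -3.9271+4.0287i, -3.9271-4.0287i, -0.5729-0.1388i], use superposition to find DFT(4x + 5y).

By linearity: DFT(4x + 5y) = 4·DFT(x) + 5·DFT(y)
= 4·[-1, -0.3090-4.0287i, 0.8090+0.1388i, 0.8090-0.1388i, -0.3090+4.0287i] + 5·[-6, -0.5729+0.1388i, -3.9271+4.0287i, -3.9271-4.0287i, -0.5729-0.1388i]

Computing element-wise:
Z[0] = 4·(-1) + 5·(-6) = -34
Z[1] = 4·(-0.3090-4.0287i) + 5·(-0.5729+0.1388i) = -4.1005-15.4208i
Z[2] = 4·(0.8090+0.1388i) + 5·(-3.9271+4.0287i) = -16.3995+20.6987i
Z[3] = 4·(0.8090-0.1388i) + 5·(-3.9271-4.0287i) = -16.3995-20.6987i
Z[4] = 4·(-0.3090+4.0287i) + 5·(-0.5729-0.1388i) = -4.1005+15.4208i

DFT(4x + 5y) = 4·X + 5·Y = [-34, -4.1005-15.4208i, -16.3995+20.6987i, -16.3995-20.6987i, -4.1005+15.4208i]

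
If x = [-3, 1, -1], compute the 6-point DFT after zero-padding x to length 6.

Original 3-point DFT: [-3, -3.0000-1.7321i, -3.0000+1.7321i]
Zero-padded 6-point DFT provides frequency interpolation.

DFT_6([x, 0, ...]) = [-3, -2, -3.0000-1.7321i, -5, -3.0000+1.7321i, -2]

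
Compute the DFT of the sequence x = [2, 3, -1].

X[k] = Σ(n=0 to 2) x[n] · ω_3^(nk)
where ω_3 = e^(-2πi/3)

Computing each X[k]:
X[0] = 4
X[1] = 1.0000-3.4641i
X[2] = 1.0000+3.4641i

X = [4, 1.0000-3.4641i, 1.0000+3.4641i]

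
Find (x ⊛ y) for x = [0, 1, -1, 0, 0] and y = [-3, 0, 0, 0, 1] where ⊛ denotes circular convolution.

(x ⊛ y)[n] = Σ(m=0 to 4) x[m] · y[(n-m) mod 5]

Computing each output sample:
(x ⊛ y)[0] = 1
(x ⊛ y)[1] = -4
(x ⊛ y)[2] = 3
(x ⊛ y)[3] = 0
(x ⊛ y)[4] = 0

x ⊛ y = [1, -4, 3, 0, 0]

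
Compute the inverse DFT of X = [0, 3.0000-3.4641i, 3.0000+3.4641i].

x[n] = (1/3) Σ(k=0 to 2) X[k] · e^(2πikn/3)

Computing each x[n]:
x[0] = 2
x[1] = 1
x[2] = -3

x = [2, 1, -3]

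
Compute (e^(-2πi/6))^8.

Since ω_6^6 = 1, powers reduce modulo 6.
8 mod 6 = 2
So ω_6^8 = ω_6^2 = e^(-2πi·2/6)

ω_6^8 = ω_6^2 = -0.5000-0.8660i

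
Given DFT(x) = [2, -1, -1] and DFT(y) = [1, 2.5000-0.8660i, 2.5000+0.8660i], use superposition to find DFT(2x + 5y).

By linearity: DFT(2x + 5y) = 2·DFT(x) + 5·DFT(y)
= 2·[2, -1, -1] + 5·[1, 2.5000-0.8660i, 2.5000+0.8660i]

Computing element-wise:
Z[0] = 2·(2) + 5·(1) = 9
Z[1] = 2·(-1) + 5·(2.5000-0.8660i) = 10.5000-4.3300i
Z[2] = 2·(-1) + 5·(2.5000+0.8660i) = 10.5000+4.3300i

DFT(2x + 5y) = 2·X + 5·Y = [9, 10.5000-4.3300i, 10.5000+4.3300i]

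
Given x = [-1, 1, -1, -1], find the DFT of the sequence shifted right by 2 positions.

Time shift by 2: X_shifted[k] = ω_4^(2k) · X[k]
Shifted x = [-1, -1, -1, 1]

DFT(x[n-2]) = [-2, 2i, -2, -2i]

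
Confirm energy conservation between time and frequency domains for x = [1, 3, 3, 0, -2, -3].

Time domain:
Σ|x[n]|² = |1|² + |3|² + |3|² + |0|² + |-2|² + |-3|² = 32.0000

Frequency domain:
(1/6)Σ|X[k]|² = (1/6)(|2|² + |0.5000-9.5263i|² + |0.5000-0.8660i|² + |2|² + |0.5000+0.8660i|² + |0.5000+9.5263i|²) = (1/6)·192.0000 = 32.0000

Both sides agree, confirming Parseval's theorem.

Σ|x[n]|² = (1/N)Σ|X[k]|² = 32.0000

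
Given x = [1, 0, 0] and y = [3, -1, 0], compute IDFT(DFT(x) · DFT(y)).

(x ⊛ y)[n] = Σ(m=0 to 2) x[m] · y[(n-m) mod 3]

Computing each output sample:
(x ⊛ y)[0] = 3
(x ⊛ y)[1] = -1
(x ⊛ y)[2] = 0

x ⊛ y = [3, -1, 0]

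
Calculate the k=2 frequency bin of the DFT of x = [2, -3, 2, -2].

X[2] = Σ(n=0 to 3) x[n] · ω_4^(2n) where ω_4 = e^(-2πi/4)
= (2)·ω_4^0 + (-3)·ω_4^2 + (2)·ω_4^4 + (-2)·ω_4^6

X[2] = 9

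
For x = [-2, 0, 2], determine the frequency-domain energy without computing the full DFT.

Parseval: Σ|x[n]|² = (1/N)Σ|X[k]|², so Σ|X[k]|² = N·Σ|x[n]|² = 3·8.0000

Σ|X[k]|² = N·Σ|x[n]|² = 3·8.0000 = 24.0000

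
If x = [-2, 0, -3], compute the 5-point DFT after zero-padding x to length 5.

Original 3-point DFT: [-5, -0.5000-2.5981i, -0.5000+2.5981i]
Zero-padded 5-point DFT provides frequency interpolation.

DFT_5([x, 0, ...]) = [-5, 0.4271+1.7634i, -2.9271-2.8532i, -2.9271+2.8532i, 0.4271-1.7634i]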